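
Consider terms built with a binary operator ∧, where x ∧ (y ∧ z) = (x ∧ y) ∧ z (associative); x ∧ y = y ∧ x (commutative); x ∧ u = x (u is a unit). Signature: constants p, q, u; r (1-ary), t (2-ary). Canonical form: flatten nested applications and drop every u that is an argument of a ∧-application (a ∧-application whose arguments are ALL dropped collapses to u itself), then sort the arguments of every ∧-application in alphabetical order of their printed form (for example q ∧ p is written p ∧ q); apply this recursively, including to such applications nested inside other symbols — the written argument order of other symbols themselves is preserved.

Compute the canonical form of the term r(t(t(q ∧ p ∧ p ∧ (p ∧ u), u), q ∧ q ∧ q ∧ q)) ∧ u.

Inside:  r(t(t(q ∧ p ∧ p ∧ (p ∧ u), u), q ∧ q ∧ q ∧ q))  →  r(t(t(p ∧ p ∧ p ∧ q, u), q ∧ q ∧ q ∧ q))
Units out:  drop u
Sort arguments:  r(t(t(p ∧ p ∧ p ∧ q, u), q ∧ q ∧ q ∧ q))

Answer: r(t(t(p ∧ p ∧ p ∧ q, u), q ∧ q ∧ q ∧ q))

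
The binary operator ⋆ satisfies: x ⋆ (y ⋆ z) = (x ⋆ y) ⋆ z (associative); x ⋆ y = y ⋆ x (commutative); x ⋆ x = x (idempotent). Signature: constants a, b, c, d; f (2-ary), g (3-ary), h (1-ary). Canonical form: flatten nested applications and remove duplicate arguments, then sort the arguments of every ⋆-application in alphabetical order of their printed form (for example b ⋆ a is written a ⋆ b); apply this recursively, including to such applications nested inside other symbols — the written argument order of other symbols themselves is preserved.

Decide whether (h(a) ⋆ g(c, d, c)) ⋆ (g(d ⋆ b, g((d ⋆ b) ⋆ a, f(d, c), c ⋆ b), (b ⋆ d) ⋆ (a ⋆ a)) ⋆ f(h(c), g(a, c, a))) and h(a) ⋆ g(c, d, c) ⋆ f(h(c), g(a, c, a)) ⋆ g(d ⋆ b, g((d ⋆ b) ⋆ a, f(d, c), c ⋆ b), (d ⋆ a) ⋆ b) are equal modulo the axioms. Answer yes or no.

Answer: yes — both canonical forms are f(h(c), g(a, c, a)) ⋆ g(b ⋆ d, g(a ⋆ b ⋆ d, f(d, c), b ⋆ c), a ⋆ b ⋆ d) ⋆ g(c, d, c) ⋆ h(a)

Derivation:
Left:  (h(a) ⋆ g(c, d, c)) ⋆ (g(d ⋆ b, g((d ⋆ b) ⋆ a, f(d, c), c ⋆ b), (b ⋆ d) ⋆ (a ⋆ a)) ⋆ f(h(c), g(a, c, a)))
  Flatten:  h(a) ⋆ g(c, d, c) ⋆ g(d ⋆ b, g((d ⋆ b) ⋆ a, f(d, c), c ⋆ b), (b ⋆ d) ⋆ (a ⋆ a)) ⋆ f(h(c), g(a, c, a))
  Inside:  g(d ⋆ b, g((d ⋆ b) ⋆ a, f(d, c), c ⋆ b), (b ⋆ d) ⋆ (a ⋆ a))  →  g(b ⋆ d, g(a ⋆ b ⋆ d, f(d, c), b ⋆ c), a ⋆ b ⋆ d)
  Sort:  f(h(c), g(a, c, a)) ⋆ g(b ⋆ d, g(a ⋆ b ⋆ d, f(d, c), b ⋆ c), a ⋆ b ⋆ d) ⋆ g(c, d, c) ⋆ h(a)
Right:  h(a) ⋆ g(c, d, c) ⋆ f(h(c), g(a, c, a)) ⋆ g(d ⋆ b, g((d ⋆ b) ⋆ a, f(d, c), c ⋆ b), (d ⋆ a) ⋆ b)
  Simplify inside:  g(d ⋆ b, g((d ⋆ b) ⋆ a, f(d, c), c ⋆ b), (d ⋆ a) ⋆ b)  →  g(b ⋆ d, g(a ⋆ b ⋆ d, f(d, c), b ⋆ c), a ⋆ b ⋆ d)
  Order the arguments:  f(h(c), g(a, c, a)) ⋆ g(b ⋆ d, g(a ⋆ b ⋆ d, f(d, c), b ⋆ c), a ⋆ b ⋆ d) ⋆ g(c, d, c) ⋆ h(a)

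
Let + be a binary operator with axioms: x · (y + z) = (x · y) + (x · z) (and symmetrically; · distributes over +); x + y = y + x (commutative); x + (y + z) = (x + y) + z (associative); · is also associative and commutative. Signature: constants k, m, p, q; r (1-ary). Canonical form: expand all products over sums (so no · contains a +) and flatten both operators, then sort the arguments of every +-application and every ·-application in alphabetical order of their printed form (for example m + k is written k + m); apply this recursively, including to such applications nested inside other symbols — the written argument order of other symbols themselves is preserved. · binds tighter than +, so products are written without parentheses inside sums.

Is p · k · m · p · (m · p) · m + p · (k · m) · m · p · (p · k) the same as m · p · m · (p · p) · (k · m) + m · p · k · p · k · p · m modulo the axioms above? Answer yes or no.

Left:  p · k · m · p · (m · p) · m + p · (k · m) · m · p · (p · k)
  Flatten:  k · m · m · m · p · p · p + k · k · m · m · p · p · p
  Sort:  k · k · m · m · p · p · p + k · m · m · m · p · p · p
Right:  m · p · m · (p · p) · (k · m) + m · p · k · p · k · p · m
  Flatten:  k · m · m · m · p · p · p + k · k · m · m · p · p · p
  Sort:  k · k · m · m · p · p · p + k · m · m · m · p · p · p

Answer: yes — both canonical forms are k · k · m · m · p · p · p + k · m · m · m · p · p · p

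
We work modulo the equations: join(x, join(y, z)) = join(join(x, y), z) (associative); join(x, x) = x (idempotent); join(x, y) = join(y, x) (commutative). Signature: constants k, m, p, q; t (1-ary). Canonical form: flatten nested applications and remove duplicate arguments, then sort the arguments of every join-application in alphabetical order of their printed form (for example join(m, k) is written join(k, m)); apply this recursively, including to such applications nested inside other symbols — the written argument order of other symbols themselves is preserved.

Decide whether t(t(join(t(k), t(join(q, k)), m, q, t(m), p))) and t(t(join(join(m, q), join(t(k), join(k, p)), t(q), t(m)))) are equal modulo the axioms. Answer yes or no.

Left:  t(t(join(t(k), t(join(q, k)), m, q, t(m), p)))
  Descend into:  join(t(k), t(join(q, k)), m, q, t(m), p)
  Inside:  t(join(q, k))  →  t(join(k, q))
  Sort arguments:  join(m, p, q, t(join(k, q)), t(k), t(m))
  Put back:  t(t(join(m, p, q, t(join(k, q)), t(k), t(m))))
Right:  t(t(join(join(m, q), join(t(k), join(k, p)), t(q), t(m))))
  Work inside:  join(join(m, q), join(t(k), join(k, p)), t(q), t(m))
  Flatten:  join(m, q, t(k), k, p, t(q), t(m))
  Order the arguments:  join(k, m, p, q, t(k), t(m), t(q))
  Reassemble:  t(t(join(k, m, p, q, t(k), t(m), t(q))))

Answer: no — t(t(join(m, p, q, t(join(k, q)), t(k), t(m)))) vs t(t(join(k, m, p, q, t(k), t(m), t(q))))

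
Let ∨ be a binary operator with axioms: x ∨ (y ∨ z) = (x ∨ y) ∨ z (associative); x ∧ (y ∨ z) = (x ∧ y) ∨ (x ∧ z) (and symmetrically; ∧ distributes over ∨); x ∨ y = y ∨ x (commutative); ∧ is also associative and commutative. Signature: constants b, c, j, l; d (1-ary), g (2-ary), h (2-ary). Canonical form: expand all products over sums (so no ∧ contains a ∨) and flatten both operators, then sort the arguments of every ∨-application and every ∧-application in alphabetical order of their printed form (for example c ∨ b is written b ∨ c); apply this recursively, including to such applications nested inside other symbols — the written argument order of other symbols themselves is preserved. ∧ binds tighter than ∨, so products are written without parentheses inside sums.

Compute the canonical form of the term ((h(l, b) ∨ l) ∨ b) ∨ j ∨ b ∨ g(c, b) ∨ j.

Answer: b ∨ b ∨ g(c, b) ∨ h(l, b) ∨ j ∨ j ∨ l

Derivation:
Merge nested applications:  h(l, b) ∨ l ∨ b ∨ j ∨ b ∨ g(c, b) ∨ j
Sort:  b ∨ b ∨ g(c, b) ∨ h(l, b) ∨ j ∨ j ∨ l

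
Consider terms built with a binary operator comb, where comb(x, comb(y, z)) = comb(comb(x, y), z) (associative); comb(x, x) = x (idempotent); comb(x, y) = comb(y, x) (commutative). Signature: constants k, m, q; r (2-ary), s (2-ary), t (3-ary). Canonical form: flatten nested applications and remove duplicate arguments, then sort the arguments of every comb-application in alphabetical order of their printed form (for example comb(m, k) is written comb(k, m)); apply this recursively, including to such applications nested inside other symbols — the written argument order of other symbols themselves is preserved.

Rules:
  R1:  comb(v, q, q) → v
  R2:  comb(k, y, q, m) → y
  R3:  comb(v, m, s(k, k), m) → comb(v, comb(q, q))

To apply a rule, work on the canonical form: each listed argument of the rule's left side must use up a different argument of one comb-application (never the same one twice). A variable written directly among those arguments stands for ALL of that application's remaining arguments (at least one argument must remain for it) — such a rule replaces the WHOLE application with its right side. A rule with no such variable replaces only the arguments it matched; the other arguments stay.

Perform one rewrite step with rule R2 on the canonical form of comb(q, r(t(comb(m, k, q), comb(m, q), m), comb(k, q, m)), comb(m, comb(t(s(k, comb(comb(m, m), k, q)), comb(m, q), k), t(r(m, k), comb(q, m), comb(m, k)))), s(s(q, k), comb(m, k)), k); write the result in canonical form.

Canonical form:  comb(k, m, q, r(t(comb(k, m, q), comb(m, q), m), comb(k, m, q)), s(s(q, k), comb(k, m)), t(r(m, k), comb(m, q), comb(k, m)), t(s(k, comb(k, m, q)), comb(m, q), k))
R2 matches:  uses k, m, q;  y := comb(r(t(comb(k, m, q), comb(m, q), m), comb(k, m, q)), s(s(q, k), comb(k, m)), t(r(m, k), comb(m, q), comb(k, m)), t(s(k, comb(k, m, q)), comb(m, q), k))
The variable takes the whole remainder — replace the entire application.
New term:  comb(r(t(comb(k, m, q), comb(m, q), m), comb(k, m, q)), s(s(q, k), comb(k, m)), t(r(m, k), comb(m, q), comb(k, m)), t(s(k, comb(k, m, q)), comb(m, q), k))

Answer: comb(r(t(comb(k, m, q), comb(m, q), m), comb(k, m, q)), s(s(q, k), comb(k, m)), t(r(m, k), comb(m, q), comb(k, m)), t(s(k, comb(k, m, q)), comb(m, q), k))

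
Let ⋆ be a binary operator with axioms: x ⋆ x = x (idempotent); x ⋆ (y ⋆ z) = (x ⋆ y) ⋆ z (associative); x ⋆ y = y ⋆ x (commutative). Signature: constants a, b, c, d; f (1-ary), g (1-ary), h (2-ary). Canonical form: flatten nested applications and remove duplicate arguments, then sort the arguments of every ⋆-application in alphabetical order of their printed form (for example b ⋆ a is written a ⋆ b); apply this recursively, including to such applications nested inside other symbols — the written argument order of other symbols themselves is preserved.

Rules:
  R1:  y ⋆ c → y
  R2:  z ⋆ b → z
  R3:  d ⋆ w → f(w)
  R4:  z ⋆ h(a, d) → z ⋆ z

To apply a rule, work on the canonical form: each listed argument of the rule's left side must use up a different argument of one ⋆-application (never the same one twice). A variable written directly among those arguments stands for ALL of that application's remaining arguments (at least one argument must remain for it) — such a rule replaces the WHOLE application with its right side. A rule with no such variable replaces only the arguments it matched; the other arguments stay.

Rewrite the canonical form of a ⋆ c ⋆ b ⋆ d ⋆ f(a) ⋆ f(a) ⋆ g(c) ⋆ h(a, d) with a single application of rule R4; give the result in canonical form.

Canonical form:  a ⋆ b ⋆ c ⋆ d ⋆ f(a) ⋆ g(c) ⋆ h(a, d)
Apply R4:  consuming h(a, d);  z := a ⋆ b ⋆ c ⋆ d ⋆ f(a) ⋆ g(c)
The variable takes the whole remainder — replace the entire application.
Result:  a ⋆ b ⋆ c ⋆ d ⋆ f(a) ⋆ g(c)

Answer: a ⋆ b ⋆ c ⋆ d ⋆ f(a) ⋆ g(c)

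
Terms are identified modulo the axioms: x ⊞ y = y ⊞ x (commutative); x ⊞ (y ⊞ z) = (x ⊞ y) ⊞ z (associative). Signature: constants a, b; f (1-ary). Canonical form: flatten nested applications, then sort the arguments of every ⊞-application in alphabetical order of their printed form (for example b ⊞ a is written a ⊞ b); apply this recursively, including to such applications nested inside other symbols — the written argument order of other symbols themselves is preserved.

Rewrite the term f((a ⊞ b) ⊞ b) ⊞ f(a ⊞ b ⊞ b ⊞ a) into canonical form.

Inside:  f((a ⊞ b) ⊞ b)  →  f(a ⊞ b ⊞ b)
Canonicalize subterm:  f(a ⊞ b ⊞ b ⊞ a)  →  f(a ⊞ a ⊞ b ⊞ b)
Order the arguments:  f(a ⊞ a ⊞ b ⊞ b) ⊞ f(a ⊞ b ⊞ b)

Answer: f(a ⊞ a ⊞ b ⊞ b) ⊞ f(a ⊞ b ⊞ b)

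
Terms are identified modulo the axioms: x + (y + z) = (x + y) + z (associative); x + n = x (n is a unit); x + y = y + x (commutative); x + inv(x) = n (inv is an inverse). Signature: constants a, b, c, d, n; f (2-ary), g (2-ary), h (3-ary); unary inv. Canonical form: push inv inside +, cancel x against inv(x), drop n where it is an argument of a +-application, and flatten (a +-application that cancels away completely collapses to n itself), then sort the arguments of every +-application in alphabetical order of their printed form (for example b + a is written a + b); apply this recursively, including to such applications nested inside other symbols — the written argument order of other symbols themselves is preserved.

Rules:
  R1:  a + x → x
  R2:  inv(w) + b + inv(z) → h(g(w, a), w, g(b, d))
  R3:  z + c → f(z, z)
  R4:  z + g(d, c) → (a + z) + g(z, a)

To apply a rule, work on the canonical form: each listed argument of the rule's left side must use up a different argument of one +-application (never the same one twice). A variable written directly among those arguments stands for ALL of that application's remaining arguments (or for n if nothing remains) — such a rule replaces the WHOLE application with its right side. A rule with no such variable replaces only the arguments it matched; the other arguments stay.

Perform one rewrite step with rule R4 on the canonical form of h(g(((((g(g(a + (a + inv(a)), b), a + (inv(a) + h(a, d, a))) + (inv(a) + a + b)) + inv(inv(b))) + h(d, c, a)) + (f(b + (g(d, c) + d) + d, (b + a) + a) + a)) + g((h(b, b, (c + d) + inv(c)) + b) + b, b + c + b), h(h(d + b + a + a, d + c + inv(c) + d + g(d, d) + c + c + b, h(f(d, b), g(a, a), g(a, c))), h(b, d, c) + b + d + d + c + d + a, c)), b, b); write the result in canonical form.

Canonical form:  h(g(a + b + b + f(b + d + d + g(d, c), a + a + b) + g(b + b + h(b, b, d), b + b + c) + g(g(a, b), h(a, d, a)) + h(d, c, a), h(h(a + a + b + d, b + c + c + d + d + g(d, d), h(f(d, b), g(a, a), g(a, c))), a + b + c + d + d + d + h(b, d, c), c)), b, b)
Apply R4:  consuming g(d, c);  z := b + d + d
The extension variable absorbs all remaining arguments, so the whole application is rewritten.
Giving:  h(g(a + b + b + f(a + b + d + d + g(b + d + d, a), a + a + b) + g(b + b + h(b, b, d), b + b + c) + g(g(a, b), h(a, d, a)) + h(d, c, a), h(h(a + a + b + d, b + c + c + d + d + g(d, d), h(f(d, b), g(a, a), g(a, c))), a + b + c + d + d + d + h(b, d, c), c)), b, b)

Answer: h(g(a + b + b + f(a + b + d + d + g(b + d + d, a), a + a + b) + g(b + b + h(b, b, d), b + b + c) + g(g(a, b), h(a, d, a)) + h(d, c, a), h(h(a + a + b + d, b + c + c + d + d + g(d, d), h(f(d, b), g(a, a), g(a, c))), a + b + c + d + d + d + h(b, d, c), c)), b, b)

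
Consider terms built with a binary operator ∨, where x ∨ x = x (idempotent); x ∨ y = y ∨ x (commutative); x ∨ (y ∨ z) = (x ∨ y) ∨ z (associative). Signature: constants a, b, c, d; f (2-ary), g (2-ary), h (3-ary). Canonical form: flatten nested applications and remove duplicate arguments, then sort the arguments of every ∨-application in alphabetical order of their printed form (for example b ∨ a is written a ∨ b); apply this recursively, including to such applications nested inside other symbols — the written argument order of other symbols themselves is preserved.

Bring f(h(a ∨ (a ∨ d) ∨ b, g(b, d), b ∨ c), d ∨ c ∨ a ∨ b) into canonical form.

Focus inside:  a ∨ (a ∨ d) ∨ b
Un-nest:  a ∨ a ∨ d ∨ b
Drop duplicates:  drop duplicate a
Order the arguments:  a ∨ b ∨ d
Reassemble:  f(h(a ∨ b ∨ d, g(b, d), b ∨ c), a ∨ b ∨ c ∨ d)

Answer: f(h(a ∨ b ∨ d, g(b, d), b ∨ c), a ∨ b ∨ c ∨ d)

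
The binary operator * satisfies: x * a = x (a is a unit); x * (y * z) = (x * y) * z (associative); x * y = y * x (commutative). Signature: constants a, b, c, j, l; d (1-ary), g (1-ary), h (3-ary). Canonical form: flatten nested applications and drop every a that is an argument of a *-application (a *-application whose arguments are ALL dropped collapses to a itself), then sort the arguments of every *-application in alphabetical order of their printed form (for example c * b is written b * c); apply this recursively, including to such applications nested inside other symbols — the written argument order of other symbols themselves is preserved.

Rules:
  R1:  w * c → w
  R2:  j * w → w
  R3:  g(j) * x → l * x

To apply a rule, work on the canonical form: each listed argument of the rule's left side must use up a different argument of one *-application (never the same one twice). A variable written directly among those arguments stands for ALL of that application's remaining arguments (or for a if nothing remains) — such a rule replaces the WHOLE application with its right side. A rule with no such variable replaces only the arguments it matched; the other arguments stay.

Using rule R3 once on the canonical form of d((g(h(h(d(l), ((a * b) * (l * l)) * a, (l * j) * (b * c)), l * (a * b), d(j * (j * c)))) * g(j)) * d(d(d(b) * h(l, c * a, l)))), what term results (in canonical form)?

Canonical form:  d(d(d(d(b) * h(l, c, l))) * g(h(h(d(l), b * l * l, b * c * j * l), b * l, d(c * j * j))) * g(j))
R3 matches:  uses g(j);  x := d(d(d(b) * h(l, c, l))) * g(h(h(d(l), b * l * l, b * c * j * l), b * l, d(c * j * j)))
The extension variable absorbs all remaining arguments, so the whole application is rewritten.
Giving:  d(d(d(d(b) * h(l, c, l))) * g(h(h(d(l), b * l * l, b * c * j * l), b * l, d(c * j * j))) * l)

Answer: d(d(d(d(b) * h(l, c, l))) * g(h(h(d(l), b * l * l, b * c * j * l), b * l, d(c * j * j))) * l)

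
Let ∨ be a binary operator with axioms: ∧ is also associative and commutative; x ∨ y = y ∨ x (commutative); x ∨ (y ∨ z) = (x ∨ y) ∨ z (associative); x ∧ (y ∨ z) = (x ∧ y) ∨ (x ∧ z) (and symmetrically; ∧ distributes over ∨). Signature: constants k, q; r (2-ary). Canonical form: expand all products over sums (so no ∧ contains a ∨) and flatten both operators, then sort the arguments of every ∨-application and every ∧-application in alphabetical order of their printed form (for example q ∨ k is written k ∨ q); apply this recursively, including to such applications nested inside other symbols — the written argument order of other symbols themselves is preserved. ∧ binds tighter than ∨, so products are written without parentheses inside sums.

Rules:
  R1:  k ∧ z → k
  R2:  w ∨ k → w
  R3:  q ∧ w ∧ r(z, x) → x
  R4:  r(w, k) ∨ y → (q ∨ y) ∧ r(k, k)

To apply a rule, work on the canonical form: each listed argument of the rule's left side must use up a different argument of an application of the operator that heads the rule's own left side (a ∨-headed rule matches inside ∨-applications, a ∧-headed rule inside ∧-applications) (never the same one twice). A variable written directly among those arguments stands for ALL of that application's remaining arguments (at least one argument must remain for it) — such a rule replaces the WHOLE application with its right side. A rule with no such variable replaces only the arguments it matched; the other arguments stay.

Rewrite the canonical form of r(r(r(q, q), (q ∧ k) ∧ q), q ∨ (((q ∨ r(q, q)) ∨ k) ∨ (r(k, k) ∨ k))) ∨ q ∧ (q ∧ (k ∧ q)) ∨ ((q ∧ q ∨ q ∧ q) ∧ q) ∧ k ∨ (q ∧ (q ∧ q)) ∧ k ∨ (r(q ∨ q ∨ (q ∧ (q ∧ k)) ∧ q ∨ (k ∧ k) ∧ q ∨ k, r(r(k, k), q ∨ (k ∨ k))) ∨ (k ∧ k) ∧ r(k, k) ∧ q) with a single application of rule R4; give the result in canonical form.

Canonical form:  k ∧ k ∧ q ∧ r(k, k) ∨ k ∧ q ∧ q ∧ q ∨ k ∧ q ∧ q ∧ q ∨ k ∧ q ∧ q ∧ q ∨ k ∧ q ∧ q ∧ q ∨ r(k ∨ k ∧ k ∧ q ∨ k ∧ q ∧ q ∧ q ∨ q ∨ q, r(r(k, k), k ∨ k ∨ q)) ∨ r(r(r(q, q), k ∧ q ∧ q), k ∨ k ∨ q ∨ q ∨ r(k, k) ∨ r(q, q))
Match R4:  consume r(k, k);  w := k, y := k ∨ k ∨ q ∨ q ∨ r(q, q)
The extension variable absorbs all remaining arguments, so the whole application is rewritten.
New term:  k ∧ k ∧ q ∧ r(k, k) ∨ k ∧ q ∧ q ∧ q ∨ k ∧ q ∧ q ∧ q ∨ k ∧ q ∧ q ∧ q ∨ k ∧ q ∧ q ∧ q ∨ r(k ∨ k ∧ k ∧ q ∨ k ∧ q ∧ q ∧ q ∨ q ∨ q, r(r(k, k), k ∨ k ∨ q)) ∨ r(r(r(q, q), k ∧ q ∧ q), k ∧ r(k, k) ∨ k ∧ r(k, k) ∨ q ∧ r(k, k) ∨ q ∧ r(k, k) ∨ q ∧ r(k, k) ∨ r(k, k) ∧ r(q, q))

Answer: k ∧ k ∧ q ∧ r(k, k) ∨ k ∧ q ∧ q ∧ q ∨ k ∧ q ∧ q ∧ q ∨ k ∧ q ∧ q ∧ q ∨ k ∧ q ∧ q ∧ q ∨ r(k ∨ k ∧ k ∧ q ∨ k ∧ q ∧ q ∧ q ∨ q ∨ q, r(r(k, k), k ∨ k ∨ q)) ∨ r(r(r(q, q), k ∧ q ∧ q), k ∧ r(k, k) ∨ k ∧ r(k, k) ∨ q ∧ r(k, k) ∨ q ∧ r(k, k) ∨ q ∧ r(k, k) ∨ r(k, k) ∧ r(q, q))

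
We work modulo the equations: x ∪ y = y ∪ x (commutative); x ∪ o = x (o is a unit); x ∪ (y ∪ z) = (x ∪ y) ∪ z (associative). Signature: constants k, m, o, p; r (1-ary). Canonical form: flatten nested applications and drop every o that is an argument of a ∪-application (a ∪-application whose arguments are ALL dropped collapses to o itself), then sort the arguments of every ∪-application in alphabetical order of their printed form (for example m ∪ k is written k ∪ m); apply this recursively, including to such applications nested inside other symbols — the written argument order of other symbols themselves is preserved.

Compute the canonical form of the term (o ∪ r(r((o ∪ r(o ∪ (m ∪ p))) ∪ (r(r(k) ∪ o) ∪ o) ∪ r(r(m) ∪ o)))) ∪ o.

Answer: r(r(r(m ∪ p) ∪ r(r(k)) ∪ r(r(m))))

Derivation:
Flatten:  o ∪ r(r((o ∪ r(o ∪ (m ∪ p))) ∪ (r(r(k) ∪ o) ∪ o) ∪ r(r(m) ∪ o))) ∪ o
Inside:  r(r((o ∪ r(o ∪ (m ∪ p))) ∪ (r(r(k) ∪ o) ∪ o) ∪ r(r(m) ∪ o)))  →  r(r(r(m ∪ p) ∪ r(r(k)) ∪ r(r(m))))
Drop the unit:  drop o (×2)
Sort arguments:  r(r(r(m ∪ p) ∪ r(r(k)) ∪ r(r(m))))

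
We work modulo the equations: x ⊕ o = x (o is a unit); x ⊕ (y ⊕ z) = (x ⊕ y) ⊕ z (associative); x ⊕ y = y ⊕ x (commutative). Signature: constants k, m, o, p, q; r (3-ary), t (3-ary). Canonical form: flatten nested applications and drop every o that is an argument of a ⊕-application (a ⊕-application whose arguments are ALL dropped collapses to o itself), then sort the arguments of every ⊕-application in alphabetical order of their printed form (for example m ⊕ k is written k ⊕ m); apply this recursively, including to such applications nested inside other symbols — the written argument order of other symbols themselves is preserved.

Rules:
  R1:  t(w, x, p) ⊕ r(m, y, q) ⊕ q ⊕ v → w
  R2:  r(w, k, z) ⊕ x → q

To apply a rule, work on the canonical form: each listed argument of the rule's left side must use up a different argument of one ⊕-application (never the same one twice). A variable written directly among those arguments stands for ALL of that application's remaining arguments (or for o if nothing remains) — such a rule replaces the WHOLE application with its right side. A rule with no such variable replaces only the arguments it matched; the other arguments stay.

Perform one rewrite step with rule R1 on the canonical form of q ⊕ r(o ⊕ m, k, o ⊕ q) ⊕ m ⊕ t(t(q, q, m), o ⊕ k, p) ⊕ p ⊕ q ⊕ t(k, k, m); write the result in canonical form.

Answer: t(q, q, m)

Derivation:
Canonical form:  m ⊕ p ⊕ q ⊕ q ⊕ r(m, k, q) ⊕ t(k, k, m) ⊕ t(t(q, q, m), k, p)
Apply R1:  consuming q, r(m, k, q), t(t(q, q, m), k, p);  v := m ⊕ p ⊕ q ⊕ t(k, k, m), w := t(q, q, m), x := k, y := k
The extension variable absorbs all remaining arguments, so the whole application is rewritten.
Result:  t(q, q, m)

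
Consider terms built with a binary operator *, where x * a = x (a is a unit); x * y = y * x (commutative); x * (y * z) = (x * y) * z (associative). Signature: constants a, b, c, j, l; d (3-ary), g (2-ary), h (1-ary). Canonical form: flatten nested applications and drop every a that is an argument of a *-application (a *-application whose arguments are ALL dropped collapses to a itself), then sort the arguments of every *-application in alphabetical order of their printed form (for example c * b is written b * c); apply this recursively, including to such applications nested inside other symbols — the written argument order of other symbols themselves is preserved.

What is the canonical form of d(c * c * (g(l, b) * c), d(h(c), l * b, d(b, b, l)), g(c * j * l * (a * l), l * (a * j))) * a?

Canonicalize subterm:  d(c * c * (g(l, b) * c), d(h(c), l * b, d(b, b, l)), g(c * j * l * (a * l), l * (a * j)))  →  d(c * c * c * g(l, b), d(h(c), b * l, d(b, b, l)), g(c * j * l * l, j * l))
Drop the unit:  drop a
Order the arguments:  d(c * c * c * g(l, b), d(h(c), b * l, d(b, b, l)), g(c * j * l * l, j * l))

Answer: d(c * c * c * g(l, b), d(h(c), b * l, d(b, b, l)), g(c * j * l * l, j * l))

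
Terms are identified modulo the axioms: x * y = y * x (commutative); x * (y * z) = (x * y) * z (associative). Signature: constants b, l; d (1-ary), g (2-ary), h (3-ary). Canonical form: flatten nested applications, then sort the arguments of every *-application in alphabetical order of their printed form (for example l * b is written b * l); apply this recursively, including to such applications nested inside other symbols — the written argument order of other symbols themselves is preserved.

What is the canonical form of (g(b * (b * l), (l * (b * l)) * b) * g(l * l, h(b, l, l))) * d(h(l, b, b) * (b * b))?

Answer: d(b * b * h(l, b, b)) * g(b * b * l, b * b * l * l) * g(l * l, h(b, l, l))

Derivation:
Flatten:  g(b * (b * l), (l * (b * l)) * b) * g(l * l, h(b, l, l)) * d(h(l, b, b) * (b * b))
Inside:  g(b * (b * l), (l * (b * l)) * b)  →  g(b * b * l, b * b * l * l)
Simplify inside:  d(h(l, b, b) * (b * b))  →  d(b * b * h(l, b, b))
Sort:  d(b * b * h(l, b, b)) * g(b * b * l, b * b * l * l) * g(l * l, h(b, l, l))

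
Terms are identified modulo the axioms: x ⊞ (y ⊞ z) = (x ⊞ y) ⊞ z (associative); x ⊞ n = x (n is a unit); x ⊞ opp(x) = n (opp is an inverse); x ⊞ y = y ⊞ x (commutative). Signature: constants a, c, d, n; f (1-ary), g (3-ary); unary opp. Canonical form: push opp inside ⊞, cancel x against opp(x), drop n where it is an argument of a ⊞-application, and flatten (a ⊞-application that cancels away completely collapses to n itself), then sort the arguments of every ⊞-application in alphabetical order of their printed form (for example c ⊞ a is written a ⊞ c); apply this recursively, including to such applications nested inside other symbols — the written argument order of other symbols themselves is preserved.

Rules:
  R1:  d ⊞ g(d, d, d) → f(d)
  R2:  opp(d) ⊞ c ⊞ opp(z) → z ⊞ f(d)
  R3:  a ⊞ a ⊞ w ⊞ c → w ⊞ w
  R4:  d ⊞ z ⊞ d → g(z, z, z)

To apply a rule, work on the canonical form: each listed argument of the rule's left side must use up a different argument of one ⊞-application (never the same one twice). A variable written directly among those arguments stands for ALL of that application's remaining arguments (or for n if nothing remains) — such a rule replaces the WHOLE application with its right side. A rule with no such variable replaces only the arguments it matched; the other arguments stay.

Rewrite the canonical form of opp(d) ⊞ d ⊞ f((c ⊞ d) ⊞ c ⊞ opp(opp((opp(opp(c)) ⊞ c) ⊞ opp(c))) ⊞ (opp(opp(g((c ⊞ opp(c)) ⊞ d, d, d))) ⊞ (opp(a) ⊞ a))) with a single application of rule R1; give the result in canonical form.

Answer: f(c ⊞ c ⊞ c ⊞ f(d))

Derivation:
Canonical form:  f(c ⊞ c ⊞ c ⊞ d ⊞ g(d, d, d))
Match R1:  consume d, g(d, d, d)
New term:  f(c ⊞ c ⊞ c ⊞ f(d))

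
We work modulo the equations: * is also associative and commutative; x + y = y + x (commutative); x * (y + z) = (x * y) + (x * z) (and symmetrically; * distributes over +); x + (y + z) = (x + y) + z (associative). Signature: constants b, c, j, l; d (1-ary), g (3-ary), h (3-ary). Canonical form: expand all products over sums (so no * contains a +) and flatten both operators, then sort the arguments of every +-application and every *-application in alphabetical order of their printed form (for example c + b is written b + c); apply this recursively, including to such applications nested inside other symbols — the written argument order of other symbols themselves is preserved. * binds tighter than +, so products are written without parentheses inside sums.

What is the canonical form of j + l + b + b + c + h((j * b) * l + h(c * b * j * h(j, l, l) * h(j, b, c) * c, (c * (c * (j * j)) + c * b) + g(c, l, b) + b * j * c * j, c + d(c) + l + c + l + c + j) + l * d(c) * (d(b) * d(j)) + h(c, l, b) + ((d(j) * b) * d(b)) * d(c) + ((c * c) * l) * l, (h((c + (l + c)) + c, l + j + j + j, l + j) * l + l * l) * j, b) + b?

Answer: b + b + b + c + h(b * d(b) * d(c) * d(j) + b * j * l + c * c * l * l + d(b) * d(c) * d(j) * l + h(b * c * c * h(j, b, c) * h(j, l, l) * j, b * c + b * c * j * j + c * c * j * j + g(c, l, b), c + c + c + d(c) + j + l + l) + h(c, l, b), h(c + c + c + l, j + j + j + l, j + l) * j * l + j * l * l, b) + j + l

Derivation:
Expand:  j + l + b + b + c + h(b * d(b) * d(c) * d(j) + b * j * l + c * c * l * l + d(b) * d(c) * d(j) * l + h(b * c * c * h(j, b, c) * h(j, l, l) * j, b * c + b * c * j * j + c * c * j * j + g(c, l, b), c + c + c + d(c) + j + l + l) + h(c, l, b), h(c + c + c + l, j + j + j + l, j + l) * j * l + j * l * l, b) + b
Sort arguments:  b + b + b + c + h(b * d(b) * d(c) * d(j) + b * j * l + c * c * l * l + d(b) * d(c) * d(j) * l + h(b * c * c * h(j, b, c) * h(j, l, l) * j, b * c + b * c * j * j + c * c * j * j + g(c, l, b), c + c + c + d(c) + j + l + l) + h(c, l, b), h(c + c + c + l, j + j + j + l, j + l) * j * l + j * l * l, b) + j + l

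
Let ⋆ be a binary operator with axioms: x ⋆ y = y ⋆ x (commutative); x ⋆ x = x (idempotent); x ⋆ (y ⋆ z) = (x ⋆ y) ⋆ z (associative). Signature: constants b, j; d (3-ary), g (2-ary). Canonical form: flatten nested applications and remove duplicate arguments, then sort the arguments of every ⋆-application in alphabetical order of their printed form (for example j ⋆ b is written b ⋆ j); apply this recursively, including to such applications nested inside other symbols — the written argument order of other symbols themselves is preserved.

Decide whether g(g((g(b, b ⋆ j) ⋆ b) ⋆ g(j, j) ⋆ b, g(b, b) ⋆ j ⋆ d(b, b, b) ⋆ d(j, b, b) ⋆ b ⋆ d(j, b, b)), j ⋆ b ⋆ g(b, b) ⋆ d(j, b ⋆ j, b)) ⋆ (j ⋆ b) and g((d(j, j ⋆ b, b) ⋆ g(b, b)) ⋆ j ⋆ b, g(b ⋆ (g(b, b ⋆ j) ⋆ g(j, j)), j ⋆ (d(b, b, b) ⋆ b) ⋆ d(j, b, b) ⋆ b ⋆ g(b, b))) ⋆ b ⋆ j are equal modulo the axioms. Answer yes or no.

Left:  g(g((g(b, b ⋆ j) ⋆ b) ⋆ g(j, j) ⋆ b, g(b, b) ⋆ j ⋆ d(b, b, b) ⋆ d(j, b, b) ⋆ b ⋆ d(j, b, b)), j ⋆ b ⋆ g(b, b) ⋆ d(j, b ⋆ j, b)) ⋆ (j ⋆ b)
  Flatten:  g(g((g(b, b ⋆ j) ⋆ b) ⋆ g(j, j) ⋆ b, g(b, b) ⋆ j ⋆ d(b, b, b) ⋆ d(j, b, b) ⋆ b ⋆ d(j, b, b)), j ⋆ b ⋆ g(b, b) ⋆ d(j, b ⋆ j, b)) ⋆ j ⋆ b
  Canonicalize subterm:  g(g((g(b, b ⋆ j) ⋆ b) ⋆ g(j, j) ⋆ b, g(b, b) ⋆ j ⋆ d(b, b, b) ⋆ d(j, b, b) ⋆ b ⋆ d(j, b, b)), j ⋆ b ⋆ g(b, b) ⋆ d(j, b ⋆ j, b))  →  g(g(b ⋆ g(b, b ⋆ j) ⋆ g(j, j), b ⋆ d(b, b, b) ⋆ d(j, b, b) ⋆ g(b, b) ⋆ j), b ⋆ d(j, b ⋆ j, b) ⋆ g(b, b) ⋆ j)
  Sort:  b ⋆ g(g(b ⋆ g(b, b ⋆ j) ⋆ g(j, j), b ⋆ d(b, b, b) ⋆ d(j, b, b) ⋆ g(b, b) ⋆ j), b ⋆ d(j, b ⋆ j, b) ⋆ g(b, b) ⋆ j) ⋆ j
Right:  g((d(j, j ⋆ b, b) ⋆ g(b, b)) ⋆ j ⋆ b, g(b ⋆ (g(b, b ⋆ j) ⋆ g(j, j)), j ⋆ (d(b, b, b) ⋆ b) ⋆ d(j, b, b) ⋆ b ⋆ g(b, b))) ⋆ b ⋆ j
  Inside:  g((d(j, j ⋆ b, b) ⋆ g(b, b)) ⋆ j ⋆ b, g(b ⋆ (g(b, b ⋆ j) ⋆ g(j, j)), j ⋆ (d(b, b, b) ⋆ b) ⋆ d(j, b, b) ⋆ b ⋆ g(b, b)))  →  g(b ⋆ d(j, b ⋆ j, b) ⋆ g(b, b) ⋆ j, g(b ⋆ g(b, b ⋆ j) ⋆ g(j, j), b ⋆ d(b, b, b) ⋆ d(j, b, b) ⋆ g(b, b) ⋆ j))
  Order the arguments:  b ⋆ g(b ⋆ d(j, b ⋆ j, b) ⋆ g(b, b) ⋆ j, g(b ⋆ g(b, b ⋆ j) ⋆ g(j, j), b ⋆ d(b, b, b) ⋆ d(j, b, b) ⋆ g(b, b) ⋆ j)) ⋆ j

Answer: no — b ⋆ g(g(b ⋆ g(b, b ⋆ j) ⋆ g(j, j), b ⋆ d(b, b, b) ⋆ d(j, b, b) ⋆ g(b, b) ⋆ j), b ⋆ d(j, b ⋆ j, b) ⋆ g(b, b) ⋆ j) ⋆ j vs b ⋆ g(b ⋆ d(j, b ⋆ j, b) ⋆ g(b, b) ⋆ j, g(b ⋆ g(b, b ⋆ j) ⋆ g(j, j), b ⋆ d(b, b, b) ⋆ d(j, b, b) ⋆ g(b, b) ⋆ j)) ⋆ j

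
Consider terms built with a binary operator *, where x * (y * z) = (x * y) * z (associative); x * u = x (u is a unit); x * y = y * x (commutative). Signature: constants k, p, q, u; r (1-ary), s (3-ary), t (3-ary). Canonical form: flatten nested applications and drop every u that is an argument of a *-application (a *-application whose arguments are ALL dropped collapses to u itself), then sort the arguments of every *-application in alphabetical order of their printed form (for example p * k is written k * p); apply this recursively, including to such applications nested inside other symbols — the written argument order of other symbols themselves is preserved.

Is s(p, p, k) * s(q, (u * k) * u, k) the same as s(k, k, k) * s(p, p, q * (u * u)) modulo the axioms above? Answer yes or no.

Answer: no — s(p, p, k) * s(q, k, k) vs s(k, k, k) * s(p, p, q)

Derivation:
Left:  s(p, p, k) * s(q, (u * k) * u, k)
  Canonicalize subterm:  s(q, (u * k) * u, k)  →  s(q, k, k)
  Sort arguments:  s(p, p, k) * s(q, k, k)
Right:  s(k, k, k) * s(p, p, q * (u * u))
  Canonicalize subterm:  s(p, p, q * (u * u))  →  s(p, p, q)
  Order the arguments:  s(k, k, k) * s(p, p, q)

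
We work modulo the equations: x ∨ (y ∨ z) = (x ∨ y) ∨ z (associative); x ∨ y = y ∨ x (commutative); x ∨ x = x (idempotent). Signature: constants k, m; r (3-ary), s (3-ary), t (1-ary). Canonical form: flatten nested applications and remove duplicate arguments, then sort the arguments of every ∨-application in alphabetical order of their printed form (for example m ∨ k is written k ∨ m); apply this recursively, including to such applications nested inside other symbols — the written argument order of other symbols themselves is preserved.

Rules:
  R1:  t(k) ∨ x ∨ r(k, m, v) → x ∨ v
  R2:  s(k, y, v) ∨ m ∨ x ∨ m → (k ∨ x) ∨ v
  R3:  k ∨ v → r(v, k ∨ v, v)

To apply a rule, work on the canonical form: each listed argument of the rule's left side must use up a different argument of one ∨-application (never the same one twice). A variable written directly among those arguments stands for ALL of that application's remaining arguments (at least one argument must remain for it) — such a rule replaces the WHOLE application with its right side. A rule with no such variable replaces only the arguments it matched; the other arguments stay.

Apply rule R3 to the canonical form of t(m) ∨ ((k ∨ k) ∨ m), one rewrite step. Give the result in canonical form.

Canonical form:  k ∨ m ∨ t(m)
Match R3:  consume k;  v := m ∨ t(m)
The extension variable absorbs all remaining arguments, so the whole application is rewritten.
Result:  r(m ∨ t(m), k ∨ m ∨ t(m), m ∨ t(m))

Answer: r(m ∨ t(m), k ∨ m ∨ t(m), m ∨ t(m))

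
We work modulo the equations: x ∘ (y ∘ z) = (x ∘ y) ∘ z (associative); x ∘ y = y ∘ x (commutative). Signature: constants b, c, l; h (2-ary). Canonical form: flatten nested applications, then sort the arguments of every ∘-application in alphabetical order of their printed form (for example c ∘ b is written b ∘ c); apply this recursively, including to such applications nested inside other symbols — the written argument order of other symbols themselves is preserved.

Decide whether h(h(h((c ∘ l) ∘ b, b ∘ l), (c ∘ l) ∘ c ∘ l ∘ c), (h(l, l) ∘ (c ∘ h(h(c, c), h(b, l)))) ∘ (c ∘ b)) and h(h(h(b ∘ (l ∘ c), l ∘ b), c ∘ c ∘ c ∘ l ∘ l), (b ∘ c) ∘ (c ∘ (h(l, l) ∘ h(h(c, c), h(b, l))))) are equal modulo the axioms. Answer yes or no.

Answer: yes — both canonical forms are h(h(h(b ∘ c ∘ l, b ∘ l), c ∘ c ∘ c ∘ l ∘ l), b ∘ c ∘ c ∘ h(h(c, c), h(b, l)) ∘ h(l, l))

Derivation:
Left:  h(h(h((c ∘ l) ∘ b, b ∘ l), (c ∘ l) ∘ c ∘ l ∘ c), (h(l, l) ∘ (c ∘ h(h(c, c), h(b, l)))) ∘ (c ∘ b))
  Focus inside:  (h(l, l) ∘ (c ∘ h(h(c, c), h(b, l)))) ∘ (c ∘ b)
  Merge nested applications:  h(l, l) ∘ c ∘ h(h(c, c), h(b, l)) ∘ c ∘ b
  Sort:  b ∘ c ∘ c ∘ h(h(c, c), h(b, l)) ∘ h(l, l)
  Reassemble:  h(h(h(b ∘ c ∘ l, b ∘ l), c ∘ c ∘ c ∘ l ∘ l), b ∘ c ∘ c ∘ h(h(c, c), h(b, l)) ∘ h(l, l))
Right:  h(h(h(b ∘ (l ∘ c), l ∘ b), c ∘ c ∘ c ∘ l ∘ l), (b ∘ c) ∘ (c ∘ (h(l, l) ∘ h(h(c, c), h(b, l)))))
  Work inside:  (b ∘ c) ∘ (c ∘ (h(l, l) ∘ h(h(c, c), h(b, l))))
  Merge nested applications:  b ∘ c ∘ c ∘ h(l, l) ∘ h(h(c, c), h(b, l))
  Sort arguments:  b ∘ c ∘ c ∘ h(h(c, c), h(b, l)) ∘ h(l, l)
  Rebuild:  h(h(h(b ∘ c ∘ l, b ∘ l), c ∘ c ∘ c ∘ l ∘ l), b ∘ c ∘ c ∘ h(h(c, c), h(b, l)) ∘ h(l, l))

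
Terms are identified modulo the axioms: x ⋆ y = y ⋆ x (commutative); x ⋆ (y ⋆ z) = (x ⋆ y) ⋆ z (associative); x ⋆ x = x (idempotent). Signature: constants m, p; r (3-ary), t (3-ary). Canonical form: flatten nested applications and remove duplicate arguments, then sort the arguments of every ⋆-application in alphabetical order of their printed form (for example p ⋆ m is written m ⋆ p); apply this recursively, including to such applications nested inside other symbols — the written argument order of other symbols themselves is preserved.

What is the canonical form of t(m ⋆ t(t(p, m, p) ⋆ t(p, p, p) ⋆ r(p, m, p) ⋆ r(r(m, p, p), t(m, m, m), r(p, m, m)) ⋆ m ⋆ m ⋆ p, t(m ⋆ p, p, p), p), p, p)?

Answer: t(m ⋆ t(m ⋆ p ⋆ r(p, m, p) ⋆ r(r(m, p, p), t(m, m, m), r(p, m, m)) ⋆ t(p, m, p) ⋆ t(p, p, p), t(m ⋆ p, p, p), p), p, p)

Derivation:
Focus inside:  m ⋆ t(t(p, m, p) ⋆ t(p, p, p) ⋆ r(p, m, p) ⋆ r(r(m, p, p), t(m, m, m), r(p, m, m)) ⋆ m ⋆ m ⋆ p, t(m ⋆ p, p, p), p)
Inside:  t(t(p, m, p) ⋆ t(p, p, p) ⋆ r(p, m, p) ⋆ r(r(m, p, p), t(m, m, m), r(p, m, m)) ⋆ m ⋆ m ⋆ p, t(m ⋆ p, p, p), p)  →  t(m ⋆ p ⋆ r(p, m, p) ⋆ r(r(m, p, p), t(m, m, m), r(p, m, m)) ⋆ t(p, m, p) ⋆ t(p, p, p), t(m ⋆ p, p, p), p)
Sort:  m ⋆ t(m ⋆ p ⋆ r(p, m, p) ⋆ r(r(m, p, p), t(m, m, m), r(p, m, m)) ⋆ t(p, m, p) ⋆ t(p, p, p), t(m ⋆ p, p, p), p)
Rebuild:  t(m ⋆ t(m ⋆ p ⋆ r(p, m, p) ⋆ r(r(m, p, p), t(m, m, m), r(p, m, m)) ⋆ t(p, m, p) ⋆ t(p, p, p), t(m ⋆ p, p, p), p), p, p)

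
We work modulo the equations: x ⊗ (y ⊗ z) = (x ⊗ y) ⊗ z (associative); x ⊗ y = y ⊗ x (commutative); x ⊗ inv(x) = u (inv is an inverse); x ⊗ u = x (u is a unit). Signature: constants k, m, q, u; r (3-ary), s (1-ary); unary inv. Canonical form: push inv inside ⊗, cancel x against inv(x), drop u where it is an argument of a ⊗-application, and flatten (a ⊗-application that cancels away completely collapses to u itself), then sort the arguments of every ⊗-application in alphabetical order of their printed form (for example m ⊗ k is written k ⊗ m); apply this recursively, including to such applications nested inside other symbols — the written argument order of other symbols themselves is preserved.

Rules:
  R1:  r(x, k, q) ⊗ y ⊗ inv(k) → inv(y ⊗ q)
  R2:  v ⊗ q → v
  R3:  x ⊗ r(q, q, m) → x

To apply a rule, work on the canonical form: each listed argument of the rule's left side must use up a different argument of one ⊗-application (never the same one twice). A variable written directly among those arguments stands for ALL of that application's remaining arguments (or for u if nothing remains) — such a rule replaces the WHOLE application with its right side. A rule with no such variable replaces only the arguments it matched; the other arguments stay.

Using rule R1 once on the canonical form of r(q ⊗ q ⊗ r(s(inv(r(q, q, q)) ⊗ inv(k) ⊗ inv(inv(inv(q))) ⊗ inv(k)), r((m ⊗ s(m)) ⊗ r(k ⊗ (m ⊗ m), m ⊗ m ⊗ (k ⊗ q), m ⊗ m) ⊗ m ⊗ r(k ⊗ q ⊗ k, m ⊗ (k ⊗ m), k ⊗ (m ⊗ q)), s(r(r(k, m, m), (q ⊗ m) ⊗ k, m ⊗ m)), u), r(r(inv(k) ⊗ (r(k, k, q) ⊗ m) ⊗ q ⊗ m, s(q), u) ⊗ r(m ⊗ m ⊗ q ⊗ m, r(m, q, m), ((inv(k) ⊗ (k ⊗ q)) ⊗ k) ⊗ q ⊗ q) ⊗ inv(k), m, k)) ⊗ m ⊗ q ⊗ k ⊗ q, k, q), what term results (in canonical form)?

Canonical form:  r(k ⊗ m ⊗ q ⊗ q ⊗ q ⊗ q ⊗ r(s(inv(k) ⊗ inv(k) ⊗ inv(q) ⊗ inv(r(q, q, q))), r(m ⊗ m ⊗ r(k ⊗ k ⊗ q, k ⊗ m ⊗ m, k ⊗ m ⊗ q) ⊗ r(k ⊗ m ⊗ m, k ⊗ m ⊗ m ⊗ q, m ⊗ m) ⊗ s(m), s(r(r(k, m, m), k ⊗ m ⊗ q, m ⊗ m)), u), r(inv(k) ⊗ r(inv(k) ⊗ m ⊗ m ⊗ q ⊗ r(k, k, q), s(q), u) ⊗ r(m ⊗ m ⊗ m ⊗ q, r(m, q, m), k ⊗ q ⊗ q ⊗ q), m, k)), k, q)
R1 matches:  uses inv(k), r(k, k, q);  x := k, y := m ⊗ m ⊗ q
The extension variable absorbs all remaining arguments, so the whole application is rewritten.
Result:  r(k ⊗ m ⊗ q ⊗ q ⊗ q ⊗ q ⊗ r(s(inv(k) ⊗ inv(k) ⊗ inv(q) ⊗ inv(r(q, q, q))), r(m ⊗ m ⊗ r(k ⊗ k ⊗ q, k ⊗ m ⊗ m, k ⊗ m ⊗ q) ⊗ r(k ⊗ m ⊗ m, k ⊗ m ⊗ m ⊗ q, m ⊗ m) ⊗ s(m), s(r(r(k, m, m), k ⊗ m ⊗ q, m ⊗ m)), u), r(inv(k) ⊗ r(inv(m) ⊗ inv(m) ⊗ inv(q) ⊗ inv(q), s(q), u) ⊗ r(m ⊗ m ⊗ m ⊗ q, r(m, q, m), k ⊗ q ⊗ q ⊗ q), m, k)), k, q)

Answer: r(k ⊗ m ⊗ q ⊗ q ⊗ q ⊗ q ⊗ r(s(inv(k) ⊗ inv(k) ⊗ inv(q) ⊗ inv(r(q, q, q))), r(m ⊗ m ⊗ r(k ⊗ k ⊗ q, k ⊗ m ⊗ m, k ⊗ m ⊗ q) ⊗ r(k ⊗ m ⊗ m, k ⊗ m ⊗ m ⊗ q, m ⊗ m) ⊗ s(m), s(r(r(k, m, m), k ⊗ m ⊗ q, m ⊗ m)), u), r(inv(k) ⊗ r(inv(m) ⊗ inv(m) ⊗ inv(q) ⊗ inv(q), s(q), u) ⊗ r(m ⊗ m ⊗ m ⊗ q, r(m, q, m), k ⊗ q ⊗ q ⊗ q), m, k)), k, q)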